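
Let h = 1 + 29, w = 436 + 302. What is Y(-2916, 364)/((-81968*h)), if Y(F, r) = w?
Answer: -123/409840 ≈ -0.00030012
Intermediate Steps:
w = 738
h = 30
Y(F, r) = 738
Y(-2916, 364)/((-81968*h)) = 738/((-81968*30)) = 738/(-2459040) = 738*(-1/2459040) = -123/409840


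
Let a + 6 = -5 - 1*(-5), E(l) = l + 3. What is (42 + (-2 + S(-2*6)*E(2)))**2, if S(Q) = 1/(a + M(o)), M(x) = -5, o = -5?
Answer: 189225/121 ≈ 1563.8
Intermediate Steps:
E(l) = 3 + l
a = -6 (a = -6 + (-5 - 1*(-5)) = -6 + (-5 + 5) = -6 + 0 = -6)
S(Q) = -1/11 (S(Q) = 1/(-6 - 5) = 1/(-11) = -1/11)
(42 + (-2 + S(-2*6)*E(2)))**2 = (42 + (-2 - (3 + 2)/11))**2 = (42 + (-2 - 1/11*5))**2 = (42 + (-2 - 5/11))**2 = (42 - 27/11)**2 = (435/11)**2 = 189225/121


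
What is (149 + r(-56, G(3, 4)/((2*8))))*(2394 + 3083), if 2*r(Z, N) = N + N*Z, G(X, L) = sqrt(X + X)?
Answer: 816073 - 301235*sqrt(6)/32 ≈ 7.9301e+5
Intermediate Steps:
G(X, L) = sqrt(2)*sqrt(X) (G(X, L) = sqrt(2*X) = sqrt(2)*sqrt(X))
r(Z, N) = N/2 + N*Z/2 (r(Z, N) = (N + N*Z)/2 = N/2 + N*Z/2)
(149 + r(-56, G(3, 4)/((2*8))))*(2394 + 3083) = (149 + ((sqrt(2)*sqrt(3))/((2*8)))*(1 - 56)/2)*(2394 + 3083) = (149 + (1/2)*(sqrt(6)/16)*(-55))*5477 = (149 - 55*sqrt(6)/32)*5477 = 816073 - 301235*sqrt(6)/32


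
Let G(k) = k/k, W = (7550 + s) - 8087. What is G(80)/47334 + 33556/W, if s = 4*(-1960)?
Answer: -1588331327/396516918 ≈ -4.0057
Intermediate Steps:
s = -7840
W = -8377 (W = (7550 - 7840) - 8087 = -290 - 8087 = -8377)
G(k) = 1
G(80)/47334 + 33556/W = 1/47334 + 33556/(-8377) = 1*(1/47334) + 33556*(-1/8377) = 1/47334 - 33556/8377 = -1588331327/396516918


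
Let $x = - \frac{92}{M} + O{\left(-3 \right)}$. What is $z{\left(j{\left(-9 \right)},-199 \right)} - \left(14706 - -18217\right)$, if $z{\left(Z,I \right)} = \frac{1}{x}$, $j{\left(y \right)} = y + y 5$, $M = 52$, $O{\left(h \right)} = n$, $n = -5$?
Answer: $- \frac{2897237}{88} \approx -32923.0$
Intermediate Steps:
$O{\left(h \right)} = -5$
$j{\left(y \right)} = 6 y$ ($j{\left(y \right)} = y + 5 y = 6 y$)
$x = - \frac{88}{13}$ ($x = - \frac{92}{52} - 5 = \left(-92\right) \frac{1}{52} - 5 = - \frac{23}{13} - 5 = - \frac{88}{13} \approx -6.7692$)
$z{\left(Z,I \right)} = - \frac{13}{88}$ ($z{\left(Z,I \right)} = \frac{1}{- \frac{88}{13}} = - \frac{13}{88}$)
$z{\left(j{\left(-9 \right)},-199 \right)} - \left(14706 - -18217\right) = - \frac{13}{88} - \left(14706 - -18217\right) = - \frac{13}{88} - \left(14706 + 18217\right) = - \frac{13}{88} - 32923 = - \frac{2897237}{88}$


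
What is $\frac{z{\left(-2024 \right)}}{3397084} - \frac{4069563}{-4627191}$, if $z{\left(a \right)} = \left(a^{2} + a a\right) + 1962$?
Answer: $\frac{8624167516511}{2619826085174} \approx 3.2919$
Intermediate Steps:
$z{\left(a \right)} = 1962 + 2 a^{2}$ ($z{\left(a \right)} = \left(a^{2} + a^{2}\right) + 1962 = 2 a^{2} + 1962 = 1962 + 2 a^{2}$)
$\frac{z{\left(-2024 \right)}}{3397084} - \frac{4069563}{-4627191} = \frac{1962 + 2 \left(-2024\right)^{2}}{3397084} - \frac{4069563}{-4627191} = \left(1962 + 2 \cdot 4096576\right) \frac{1}{3397084} - - \frac{1356521}{1542397} = \left(1962 + 8193152\right) \frac{1}{3397084} + \frac{1356521}{1542397} = 8195114 \cdot \frac{1}{3397084} + \frac{1356521}{1542397} = \frac{4097557}{1698542} + \frac{1356521}{1542397} = \frac{8624167516511}{2619826085174}$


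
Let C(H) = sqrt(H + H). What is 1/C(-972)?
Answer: -I*sqrt(6)/108 ≈ -0.02268*I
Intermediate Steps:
C(H) = sqrt(2)*sqrt(H) (C(H) = sqrt(2*H) = sqrt(2)*sqrt(H))
1/C(-972) = 1/(sqrt(2)*sqrt(-972)) = 1/(sqrt(2)*(18*I*sqrt(3))) = 1/(18*I*sqrt(6)) = -I*sqrt(6)/108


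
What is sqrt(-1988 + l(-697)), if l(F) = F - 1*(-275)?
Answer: I*sqrt(2410) ≈ 49.092*I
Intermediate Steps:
l(F) = 275 + F (l(F) = F + 275 = 275 + F)
sqrt(-1988 + l(-697)) = sqrt(-1988 + (275 - 697)) = sqrt(-1988 - 422) = sqrt(-2410) = I*sqrt(2410)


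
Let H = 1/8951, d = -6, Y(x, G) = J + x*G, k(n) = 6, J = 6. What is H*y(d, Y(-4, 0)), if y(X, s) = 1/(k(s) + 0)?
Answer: 1/53706 ≈ 1.8620e-5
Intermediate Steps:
Y(x, G) = 6 + G*x (Y(x, G) = 6 + x*G = 6 + G*x)
H = 1/8951 ≈ 0.00011172
y(X, s) = ⅙ (y(X, s) = 1/(6 + 0) = 1/6 = ⅙)
H*y(d, Y(-4, 0)) = (1/8951)*(⅙) = 1/53706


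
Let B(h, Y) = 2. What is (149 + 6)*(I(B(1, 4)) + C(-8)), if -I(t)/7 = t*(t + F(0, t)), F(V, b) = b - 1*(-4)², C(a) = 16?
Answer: 28520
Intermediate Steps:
F(V, b) = -16 + b (F(V, b) = b - 1*16 = b - 16 = -16 + b)
I(t) = -7*t*(-16 + 2*t) (I(t) = -7*t*(t + (-16 + t)) = -7*t*(-16 + 2*t))
(149 + 6)*(I(B(1, 4)) + C(-8)) = (149 + 6)*(14*2*(8 - 1*2) + 16) = 155*(14*2*(8 - 2) + 16) = 155*(14*2*6 + 16) = 155*(168 + 16) = 155*184 = 28520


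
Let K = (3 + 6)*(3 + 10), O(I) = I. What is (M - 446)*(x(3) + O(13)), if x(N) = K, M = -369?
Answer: -105950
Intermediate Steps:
K = 117 (K = 9*13 = 117)
x(N) = 117
(M - 446)*(x(3) + O(13)) = (-369 - 446)*(117 + 13) = -815*130 = -105950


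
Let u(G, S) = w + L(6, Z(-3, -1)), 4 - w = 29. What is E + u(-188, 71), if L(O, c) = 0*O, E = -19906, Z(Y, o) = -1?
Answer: -19931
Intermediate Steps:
w = -25 (w = 4 - 1*29 = 4 - 29 = -25)
L(O, c) = 0
u(G, S) = -25 (u(G, S) = -25 + 0 = -25)
E + u(-188, 71) = -19906 - 25 = -19931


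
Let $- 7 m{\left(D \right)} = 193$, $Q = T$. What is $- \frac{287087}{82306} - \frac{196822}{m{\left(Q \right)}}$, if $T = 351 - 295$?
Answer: $\frac{113342012933}{15885058} \approx 7135.1$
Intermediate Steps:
$T = 56$
$Q = 56$
$m{\left(D \right)} = - \frac{193}{7}$ ($m{\left(D \right)} = \left(- \frac{1}{7}\right) 193 = - \frac{193}{7}$)
$- \frac{287087}{82306} - \frac{196822}{m{\left(Q \right)}} = - \frac{287087}{82306} - \frac{196822}{- \frac{193}{7}} = \left(-287087\right) \frac{1}{82306} - - \frac{1377754}{193} = - \frac{287087}{82306} + \frac{1377754}{193} = \frac{113342012933}{15885058}$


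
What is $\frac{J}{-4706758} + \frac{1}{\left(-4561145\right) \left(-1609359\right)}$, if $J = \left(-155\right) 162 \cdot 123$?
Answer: $\frac{11335707741086627954}{17275025042984959845} \approx 0.65619$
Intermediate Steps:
$J = -3088530$ ($J = \left(-25110\right) 123 = -3088530$)
$\frac{J}{-4706758} + \frac{1}{\left(-4561145\right) \left(-1609359\right)} = - \frac{3088530}{-4706758} + \frac{1}{\left(-4561145\right) \left(-1609359\right)} = \left(-3088530\right) \left(- \frac{1}{4706758}\right) - - \frac{1}{7340519756055} = \frac{1544265}{2353379} + \frac{1}{7340519756055} = \frac{11335707741086627954}{17275025042984959845}$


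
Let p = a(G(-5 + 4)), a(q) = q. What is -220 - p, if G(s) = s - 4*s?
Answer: -223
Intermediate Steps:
G(s) = -3*s
p = 3 (p = -3*(-5 + 4) = -3*(-1) = 3)
-220 - p = -220 - 1*3 = -220 - 3 = -223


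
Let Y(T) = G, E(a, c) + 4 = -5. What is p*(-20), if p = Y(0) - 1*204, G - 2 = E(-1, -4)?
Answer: 4220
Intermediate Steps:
E(a, c) = -9 (E(a, c) = -4 - 5 = -9)
G = -7 (G = 2 - 9 = -7)
Y(T) = -7
p = -211 (p = -7 - 1*204 = -7 - 204 = -211)
p*(-20) = -211*(-20) = 4220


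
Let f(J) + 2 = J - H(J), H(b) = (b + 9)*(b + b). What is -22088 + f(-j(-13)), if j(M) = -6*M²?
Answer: -2095720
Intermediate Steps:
H(b) = 2*b*(9 + b) (H(b) = (9 + b)*(2*b) = 2*b*(9 + b))
f(J) = -2 + J - 2*J*(9 + J) (f(J) = -2 + (J - 2*J*(9 + J)) = -2 + J - 2*J*(9 + J))
-22088 + f(-j(-13)) = -22088 + (-2 - (-6)*(-13)² - 2*(-(-6)*(-13)²)*(9 - (-6)*(-13)²)) = -22088 + (-2 - (-6)*169 - 2*(-(-6)*169)*(9 - (-6)*169)) = -22088 + (-2 - 1*(-1014) - 2*(-1*(-1014))*(9 - 1*(-1014))) = -22088 + (-2 + 1014 - 2*1014*(9 + 1014)) = -22088 + (-2 + 1014 - 2*1014*1023) = -22088 + (-2 + 1014 - 2074644) = -22088 - 2073632 = -2095720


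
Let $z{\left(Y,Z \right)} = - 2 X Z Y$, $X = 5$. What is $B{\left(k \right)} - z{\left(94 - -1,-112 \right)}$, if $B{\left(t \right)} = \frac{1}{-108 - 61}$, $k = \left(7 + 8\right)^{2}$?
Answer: $- \frac{17981601}{169} \approx -1.064 \cdot 10^{5}$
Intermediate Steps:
$z{\left(Y,Z \right)} = - 10 Y Z$ ($z{\left(Y,Z \right)} = \left(-2\right) 5 Z Y = - 10 Y Z$)
$k = 225$ ($k = 15^{2} = 225$)
$B{\left(t \right)} = - \frac{1}{169}$ ($B{\left(t \right)} = \frac{1}{-169} = - \frac{1}{169}$)
$B{\left(k \right)} - z{\left(94 - -1,-112 \right)} = - \frac{1}{169} - \left(-10\right) \left(94 - -1\right) \left(-112\right) = - \frac{1}{169} - \left(-10\right) \left(94 + 1\right) \left(-112\right) = - \frac{1}{169} - \left(-10\right) 95 \left(-112\right) = - \frac{1}{169} - 106400 = - \frac{17981601}{169}$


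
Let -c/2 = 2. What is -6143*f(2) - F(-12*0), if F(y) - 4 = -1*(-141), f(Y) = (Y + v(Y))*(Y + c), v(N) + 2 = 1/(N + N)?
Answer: 5853/2 ≈ 2926.5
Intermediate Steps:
c = -4 (c = -2*2 = -4)
v(N) = -2 + 1/(2*N) (v(N) = -2 + 1/(N + N) = -2 + 1/(2*N))
f(Y) = (-4 + Y)*(-2 + Y + 1/(2*Y)) (f(Y) = (Y + (-2 + 1/(2*Y)))*(Y - 4) = (-2 + Y + 1/(2*Y))*(-4 + Y) = (-4 + Y)*(-2 + Y + 1/(2*Y)))
F(y) = 145 (F(y) = 4 - 1*(-141) = 4 + 141 = 145)
-6143*f(2) - F(-12*0) = -6143*(17/2 + 2² - 6*2 - 2/2) - 1*145 = -6143*(17/2 + 4 - 12 - 2*½) - 145 = -6143*(17/2 + 4 - 12 - 1) - 145 = -6143*(-½) - 145 = 6143/2 - 145 = 5853/2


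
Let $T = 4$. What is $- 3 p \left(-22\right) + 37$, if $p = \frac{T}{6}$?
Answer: $81$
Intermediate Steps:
$p = \frac{2}{3}$ ($p = \frac{4}{6} = 4 \cdot \frac{1}{6} = \frac{2}{3} \approx 0.66667$)
$- 3 p \left(-22\right) + 37 = \left(-3\right) \frac{2}{3} \left(-22\right) + 37 = \left(-2\right) \left(-22\right) + 37 = 44 + 37 = 81$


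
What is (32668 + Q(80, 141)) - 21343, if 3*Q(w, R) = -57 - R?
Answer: 11259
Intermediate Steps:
Q(w, R) = -19 - R/3 (Q(w, R) = (-57 - R)/3 = -19 - R/3)
(32668 + Q(80, 141)) - 21343 = (32668 + (-19 - ⅓*141)) - 21343 = (32668 + (-19 - 47)) - 21343 = (32668 - 66) - 21343 = 32602 - 21343 = 11259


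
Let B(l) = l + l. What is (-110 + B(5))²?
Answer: 10000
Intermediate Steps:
B(l) = 2*l
(-110 + B(5))² = (-110 + 2*5)² = (-110 + 10)² = (-100)² = 10000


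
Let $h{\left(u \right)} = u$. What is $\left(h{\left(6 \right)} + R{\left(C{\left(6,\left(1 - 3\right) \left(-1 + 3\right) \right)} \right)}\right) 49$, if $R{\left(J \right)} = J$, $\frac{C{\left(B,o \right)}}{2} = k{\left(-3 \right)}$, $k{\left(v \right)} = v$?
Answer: $0$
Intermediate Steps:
$C{\left(B,o \right)} = -6$ ($C{\left(B,o \right)} = 2 \left(-3\right) = -6$)
$\left(h{\left(6 \right)} + R{\left(C{\left(6,\left(1 - 3\right) \left(-1 + 3\right) \right)} \right)}\right) 49 = \left(6 - 6\right) 49 = 0 \cdot 49 = 0$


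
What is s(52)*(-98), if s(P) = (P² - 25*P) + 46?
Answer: -142100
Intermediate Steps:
s(P) = 46 + P² - 25*P
s(52)*(-98) = (46 + 52² - 25*52)*(-98) = (46 + 2704 - 1300)*(-98) = 1450*(-98) = -142100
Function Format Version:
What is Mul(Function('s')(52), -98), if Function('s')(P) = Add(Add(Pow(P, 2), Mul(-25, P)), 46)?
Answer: -142100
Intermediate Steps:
Function('s')(P) = Add(46, Pow(P, 2), Mul(-25, P))
Mul(Function('s')(52), -98) = Mul(Add(46, Pow(52, 2), Mul(-25, 52)), -98) = Mul(Add(46, 2704, -1300), -98) = Mul(1450, -98) = -142100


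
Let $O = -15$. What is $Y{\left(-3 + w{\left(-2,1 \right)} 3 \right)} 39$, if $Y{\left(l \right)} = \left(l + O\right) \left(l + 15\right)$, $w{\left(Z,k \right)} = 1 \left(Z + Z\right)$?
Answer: $0$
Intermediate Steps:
$w{\left(Z,k \right)} = 2 Z$ ($w{\left(Z,k \right)} = 1 \cdot 2 Z = 2 Z$)
$Y{\left(l \right)} = \left(-15 + l\right) \left(15 + l\right)$ ($Y{\left(l \right)} = \left(l - 15\right) \left(l + 15\right) = \left(-15 + l\right) \left(15 + l\right)$)
$Y{\left(-3 + w{\left(-2,1 \right)} 3 \right)} 39 = \left(-225 + \left(-3 + 2 \left(-2\right) 3\right)^{2}\right) 39 = \left(-225 + \left(-3 - 12\right)^{2}\right) 39 = \left(-225 + \left(-15\right)^{2}\right) 39 = \left(-225 + 225\right) 39 = 0 \cdot 39 = 0$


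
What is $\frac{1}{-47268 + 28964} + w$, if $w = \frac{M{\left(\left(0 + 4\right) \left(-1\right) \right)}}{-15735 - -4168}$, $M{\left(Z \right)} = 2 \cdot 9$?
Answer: $- \frac{341039}{211722368} \approx -0.0016108$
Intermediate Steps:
$M{\left(Z \right)} = 18$
$w = - \frac{18}{11567}$ ($w = \frac{18}{-15735 - -4168} = \frac{18}{-15735 + 4168} = \frac{18}{-11567} = 18 \left(- \frac{1}{11567}\right) = - \frac{18}{11567} \approx -0.0015562$)
$\frac{1}{-47268 + 28964} + w = \frac{1}{-47268 + 28964} - \frac{18}{11567} = \frac{1}{-18304} - \frac{18}{11567} = - \frac{1}{18304} - \frac{18}{11567} = - \frac{341039}{211722368}$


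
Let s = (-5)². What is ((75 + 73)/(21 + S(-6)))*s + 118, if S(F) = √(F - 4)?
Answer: 130918/451 - 3700*I*√10/451 ≈ 290.28 - 25.943*I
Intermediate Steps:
S(F) = √(-4 + F)
s = 25
((75 + 73)/(21 + S(-6)))*s + 118 = ((75 + 73)/(21 + √(-4 - 6)))*25 + 118 = (148/(21 + √(-10)))*25 + 118 = (148/(21 + I*√10))*25 + 118 = 3700/(21 + I*√10) + 118 = 118 + 3700/(21 + I*√10)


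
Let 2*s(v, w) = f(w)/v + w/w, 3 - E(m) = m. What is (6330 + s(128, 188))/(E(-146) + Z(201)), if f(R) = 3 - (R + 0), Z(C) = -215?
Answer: -540141/5632 ≈ -95.906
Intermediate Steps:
E(m) = 3 - m
f(R) = 3 - R
s(v, w) = ½ + (3 - w)/(2*v) (s(v, w) = ((3 - w)/v + w/w)/2 = ((3 - w)/v + 1)/2 = (1 + (3 - w)/v)/2 = ½ + (3 - w)/(2*v))
(6330 + s(128, 188))/(E(-146) + Z(201)) = (6330 + (½)*(3 + 128 - 1*188)/128)/((3 - 1*(-146)) - 215) = (6330 + (½)*(1/128)*(3 + 128 - 188))/((3 + 146) - 215) = (6330 + (½)*(1/128)*(-57))/(149 - 215) = (6330 - 57/256)/(-66) = (1620423/256)*(-1/66) = -540141/5632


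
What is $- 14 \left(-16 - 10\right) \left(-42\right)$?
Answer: $-15288$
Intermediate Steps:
$- 14 \left(-16 - 10\right) \left(-42\right) = \left(-14\right) \left(-26\right) \left(-42\right) = 364 \left(-42\right) = -15288$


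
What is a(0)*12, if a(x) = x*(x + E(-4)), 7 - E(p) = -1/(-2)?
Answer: 0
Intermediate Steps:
E(p) = 13/2 (E(p) = 7 - (-1)/(-2) = 7 - (-1)*(-1)/2 = 7 - 1*½ = 7 - ½ = 13/2)
a(x) = x*(13/2 + x) (a(x) = x*(x + 13/2) = x*(13/2 + x))
a(0)*12 = ((½)*0*(13 + 2*0))*12 = ((½)*0*(13 + 0))*12 = ((½)*0*13)*12 = 0*12 = 0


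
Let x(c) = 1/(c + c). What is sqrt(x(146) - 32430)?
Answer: I*sqrt(691277807)/146 ≈ 180.08*I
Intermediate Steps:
x(c) = 1/(2*c)
sqrt(x(146) - 32430) = sqrt((1/2)/146 - 32430) = sqrt((1/2)*(1/146) - 32430) = sqrt(1/292 - 32430) = sqrt(-9469559/292) = I*sqrt(691277807)/146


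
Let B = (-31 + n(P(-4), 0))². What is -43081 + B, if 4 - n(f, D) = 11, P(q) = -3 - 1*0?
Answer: -41637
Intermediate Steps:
P(q) = -3 (P(q) = -3 + 0 = -3)
n(f, D) = -7 (n(f, D) = 4 - 1*11 = 4 - 11 = -7)
B = 1444 (B = (-31 - 7)² = (-38)² = 1444)
-43081 + B = -43081 + 1444 = -41637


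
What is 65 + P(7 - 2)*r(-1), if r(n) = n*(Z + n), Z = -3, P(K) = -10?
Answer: 25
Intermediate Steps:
r(n) = n*(-3 + n)
65 + P(7 - 2)*r(-1) = 65 - (-10)*(-3 - 1) = 65 - (-10)*(-4) = 65 - 10*4 = 65 - 40 = 25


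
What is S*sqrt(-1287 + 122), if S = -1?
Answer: -I*sqrt(1165) ≈ -34.132*I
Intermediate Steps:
S*sqrt(-1287 + 122) = -sqrt(-1287 + 122) = -sqrt(-1165) = -I*sqrt(1165)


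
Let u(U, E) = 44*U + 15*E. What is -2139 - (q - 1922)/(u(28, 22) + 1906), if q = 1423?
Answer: -7417553/3468 ≈ -2138.9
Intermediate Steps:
u(U, E) = 15*E + 44*U
-2139 - (q - 1922)/(u(28, 22) + 1906) = -2139 - (1423 - 1922)/((15*22 + 44*28) + 1906) = -2139 - (-499)/((330 + 1232) + 1906) = -2139 - (-499)/(1562 + 1906) = -2139 - (-499)/3468 = -2139 - 1*(-499/3468) = -2139 + 499/3468 = -7417553/3468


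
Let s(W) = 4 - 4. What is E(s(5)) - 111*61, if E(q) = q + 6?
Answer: -6765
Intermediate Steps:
s(W) = 0
E(q) = 6 + q
E(s(5)) - 111*61 = (6 + 0) - 111*61 = 6 - 6771 = -6765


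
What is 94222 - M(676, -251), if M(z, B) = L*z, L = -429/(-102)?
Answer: 1553440/17 ≈ 91379.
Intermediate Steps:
L = 143/34 (L = -429*(-1/102) = 143/34 ≈ 4.2059)
M(z, B) = 143*z/34
94222 - M(676, -251) = 94222 - 143*676/34 = 94222 - 1*48334/17 = 94222 - 48334/17 = 1553440/17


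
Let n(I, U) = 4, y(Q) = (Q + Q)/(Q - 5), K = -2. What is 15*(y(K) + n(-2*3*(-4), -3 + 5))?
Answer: 480/7 ≈ 68.571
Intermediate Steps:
y(Q) = 2*Q/(-5 + Q) (y(Q) = (2*Q)/(-5 + Q) = 2*Q/(-5 + Q))
15*(y(K) + n(-2*3*(-4), -3 + 5)) = 15*(2*(-2)/(-5 - 2) + 4) = 15*(2*(-2)/(-7) + 4) = 15*(2*(-2)*(-⅐) + 4) = 15*(4/7 + 4) = 15*(32/7) = 480/7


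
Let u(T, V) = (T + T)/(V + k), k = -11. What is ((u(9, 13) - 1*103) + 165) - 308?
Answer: -237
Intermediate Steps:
u(T, V) = 2*T/(-11 + V) (u(T, V) = (T + T)/(V - 11) = (2*T)/(-11 + V) = 2*T/(-11 + V))
((u(9, 13) - 1*103) + 165) - 308 = ((2*9/(-11 + 13) - 1*103) + 165) - 308 = ((2*9/2 - 103) + 165) - 308 = ((2*9*(1/2) - 103) + 165) - 308 = ((9 - 103) + 165) - 308 = (-94 + 165) - 308 = 71 - 308 = -237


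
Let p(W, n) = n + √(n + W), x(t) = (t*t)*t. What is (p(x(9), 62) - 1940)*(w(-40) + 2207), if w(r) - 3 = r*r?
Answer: -7155180 + 3810*√791 ≈ -7.0480e+6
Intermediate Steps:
w(r) = 3 + r² (w(r) = 3 + r*r = 3 + r²)
x(t) = t³ (x(t) = t²*t = t³)
p(W, n) = n + √(W + n)
(p(x(9), 62) - 1940)*(w(-40) + 2207) = ((62 + √(9³ + 62)) - 1940)*((3 + (-40)²) + 2207) = ((62 + √(729 + 62)) - 1940)*((3 + 1600) + 2207) = ((62 + √791) - 1940)*(1603 + 2207) = (-1878 + √791)*3810 = -7155180 + 3810*√791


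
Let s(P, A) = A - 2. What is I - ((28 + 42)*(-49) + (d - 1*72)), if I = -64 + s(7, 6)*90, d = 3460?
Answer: 338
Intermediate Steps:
s(P, A) = -2 + A
I = 296 (I = -64 + (-2 + 6)*90 = -64 + 4*90 = -64 + 360 = 296)
I - ((28 + 42)*(-49) + (d - 1*72)) = 296 - ((28 + 42)*(-49) + (3460 - 1*72)) = 296 - (70*(-49) + (3460 - 72)) = 296 - (-3430 + 3388) = 296 - 1*(-42) = 296 + 42 = 338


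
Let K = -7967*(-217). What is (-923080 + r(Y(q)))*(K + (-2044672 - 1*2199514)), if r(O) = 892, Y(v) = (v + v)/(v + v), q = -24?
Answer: 2319622819236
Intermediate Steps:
Y(v) = 1 (Y(v) = (2*v)/((2*v)) = (2*v)*(1/(2*v)) = 1)
K = 1728839
(-923080 + r(Y(q)))*(K + (-2044672 - 1*2199514)) = (-923080 + 892)*(1728839 + (-2044672 - 1*2199514)) = -922188*(1728839 + (-2044672 - 2199514)) = -922188*(1728839 - 4244186) = -922188*(-2515347) = 2319622819236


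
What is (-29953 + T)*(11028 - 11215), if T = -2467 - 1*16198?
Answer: 9091566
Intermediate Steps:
T = -18665 (T = -2467 - 16198 = -18665)
(-29953 + T)*(11028 - 11215) = (-29953 - 18665)*(11028 - 11215) = -48618*(-187) = 9091566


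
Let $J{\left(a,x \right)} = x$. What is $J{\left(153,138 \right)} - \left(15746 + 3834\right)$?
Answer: $-19442$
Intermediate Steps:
$J{\left(153,138 \right)} - \left(15746 + 3834\right) = 138 - \left(15746 + 3834\right) = 138 - 19580 = -19442$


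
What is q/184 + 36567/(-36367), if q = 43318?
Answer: 784308689/3345764 ≈ 234.42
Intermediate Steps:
q/184 + 36567/(-36367) = 43318/184 + 36567/(-36367) = 43318*(1/184) + 36567*(-1/36367) = 21659/92 - 36567/36367 = 784308689/3345764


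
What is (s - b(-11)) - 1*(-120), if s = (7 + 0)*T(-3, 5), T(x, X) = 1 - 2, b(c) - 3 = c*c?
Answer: -11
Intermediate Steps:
b(c) = 3 + c² (b(c) = 3 + c*c = 3 + c²)
T(x, X) = -1
s = -7 (s = (7 + 0)*(-1) = 7*(-1) = -7)
(s - b(-11)) - 1*(-120) = (-7 - (3 + (-11)²)) - 1*(-120) = (-7 - (3 + 121)) + 120 = (-7 - 1*124) + 120 = (-7 - 124) + 120 = -131 + 120 = -11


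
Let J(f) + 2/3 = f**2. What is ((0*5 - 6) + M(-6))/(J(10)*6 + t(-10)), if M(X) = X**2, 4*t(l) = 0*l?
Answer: 15/298 ≈ 0.050336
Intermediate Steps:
t(l) = 0 (t(l) = (0*l)/4 = (1/4)*0 = 0)
J(f) = -2/3 + f**2
((0*5 - 6) + M(-6))/(J(10)*6 + t(-10)) = ((0*5 - 6) + (-6)**2)/((-2/3 + 10**2)*6 + 0) = ((0 - 6) + 36)/((-2/3 + 100)*6 + 0) = (-6 + 36)/((298/3)*6 + 0) = 30/(596 + 0) = 30/596 = 30*(1/596) = 15/298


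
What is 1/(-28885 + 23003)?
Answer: -1/5882 ≈ -0.00017001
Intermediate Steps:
1/(-28885 + 23003) = 1/(-5882) = -1/5882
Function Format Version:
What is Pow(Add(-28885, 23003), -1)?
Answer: Rational(-1, 5882) ≈ -0.00017001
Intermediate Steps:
Pow(Add(-28885, 23003), -1) = Pow(-5882, -1) = Rational(-1, 5882)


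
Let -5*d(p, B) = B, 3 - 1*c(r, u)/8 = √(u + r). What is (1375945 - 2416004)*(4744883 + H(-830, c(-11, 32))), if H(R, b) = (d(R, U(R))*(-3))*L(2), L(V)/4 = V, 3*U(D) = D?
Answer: -4933577069745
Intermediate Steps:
U(D) = D/3
c(r, u) = 24 - 8*√(r + u) (c(r, u) = 24 - 8*√(u + r) = 24 - 8*√(r + u))
d(p, B) = -B/5
L(V) = 4*V
H(R, b) = 8*R/5 (H(R, b) = (-R/15*(-3))*(4*2) = (-R/15*(-3))*8 = (R/5)*8 = 8*R/5)
(1375945 - 2416004)*(4744883 + H(-830, c(-11, 32))) = (1375945 - 2416004)*(4744883 + (8/5)*(-830)) = -1040059*(4744883 - 1328) = -1040059*4743555 = -4933577069745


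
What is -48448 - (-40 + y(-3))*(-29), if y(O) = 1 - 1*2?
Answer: -49637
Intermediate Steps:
y(O) = -1 (y(O) = 1 - 2 = -1)
-48448 - (-40 + y(-3))*(-29) = -48448 - (-40 - 1)*(-29) = -48448 - (-41)*(-29) = -48448 - 1*1189 = -48448 - 1189 = -49637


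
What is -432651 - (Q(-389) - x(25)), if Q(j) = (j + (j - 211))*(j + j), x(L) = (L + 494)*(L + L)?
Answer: -1176143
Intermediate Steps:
x(L) = 2*L*(494 + L) (x(L) = (494 + L)*(2*L) = 2*L*(494 + L))
Q(j) = 2*j*(-211 + 2*j) (Q(j) = (j + (-211 + j))*(2*j) = (-211 + 2*j)*(2*j) = 2*j*(-211 + 2*j))
-432651 - (Q(-389) - x(25)) = -432651 - (2*(-389)*(-211 + 2*(-389)) - 2*25*(494 + 25)) = -432651 - (2*(-389)*(-211 - 778) - 2*25*519) = -432651 - (2*(-389)*(-989) - 1*25950) = -432651 - (769442 - 25950) = -432651 - 1*743492 = -432651 - 743492 = -1176143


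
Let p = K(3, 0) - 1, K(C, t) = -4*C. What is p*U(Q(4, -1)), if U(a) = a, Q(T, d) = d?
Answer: 13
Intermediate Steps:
p = -13 (p = -4*3 - 1 = -12 - 1 = -13)
p*U(Q(4, -1)) = -13*(-1) = 13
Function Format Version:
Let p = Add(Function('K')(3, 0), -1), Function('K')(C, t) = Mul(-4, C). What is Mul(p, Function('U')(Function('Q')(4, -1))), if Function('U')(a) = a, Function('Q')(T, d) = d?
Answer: 13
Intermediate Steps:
p = -13 (p = Add(Mul(-4, 3), -1) = Add(-12, -1) = -13)
Mul(p, Function('U')(Function('Q')(4, -1))) = Mul(-13, -1) = 13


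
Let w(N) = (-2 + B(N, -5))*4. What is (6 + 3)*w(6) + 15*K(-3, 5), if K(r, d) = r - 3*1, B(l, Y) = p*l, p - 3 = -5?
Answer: -594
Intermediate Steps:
p = -2 (p = 3 - 5 = -2)
B(l, Y) = -2*l
K(r, d) = -3 + r (K(r, d) = r - 3 = -3 + r)
w(N) = -8 - 8*N (w(N) = (-2 - 2*N)*4 = -8 - 8*N)
(6 + 3)*w(6) + 15*K(-3, 5) = (6 + 3)*(-8 - 8*6) + 15*(-3 - 3) = 9*(-8 - 48) + 15*(-6) = 9*(-56) - 90 = -504 - 90 = -594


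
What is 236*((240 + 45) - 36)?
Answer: 58764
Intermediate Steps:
236*((240 + 45) - 36) = 236*(285 - 36) = 236*249 = 58764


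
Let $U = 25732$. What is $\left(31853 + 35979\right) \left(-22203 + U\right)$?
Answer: $239379128$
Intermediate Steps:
$\left(31853 + 35979\right) \left(-22203 + U\right) = \left(31853 + 35979\right) \left(-22203 + 25732\right) = 67832 \cdot 3529 = 239379128$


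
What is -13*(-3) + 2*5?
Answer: 49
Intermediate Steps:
-13*(-3) + 2*5 = 39 + 10 = 49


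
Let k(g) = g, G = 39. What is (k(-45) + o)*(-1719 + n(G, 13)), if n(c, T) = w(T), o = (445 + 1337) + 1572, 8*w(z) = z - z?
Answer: -5688171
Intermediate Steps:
w(z) = 0 (w(z) = (z - z)/8 = (⅛)*0 = 0)
o = 3354 (o = 1782 + 1572 = 3354)
n(c, T) = 0
(k(-45) + o)*(-1719 + n(G, 13)) = (-45 + 3354)*(-1719 + 0) = 3309*(-1719) = -5688171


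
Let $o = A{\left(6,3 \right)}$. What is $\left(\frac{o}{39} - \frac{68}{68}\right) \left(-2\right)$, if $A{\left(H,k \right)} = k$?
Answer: $\frac{24}{13} \approx 1.8462$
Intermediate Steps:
$o = 3$
$\left(\frac{o}{39} - \frac{68}{68}\right) \left(-2\right) = \left(\frac{3}{39} - \frac{68}{68}\right) \left(-2\right) = \left(3 \cdot \frac{1}{39} - 1\right) \left(-2\right) = \left(\frac{1}{13} - 1\right) \left(-2\right) = \left(- \frac{12}{13}\right) \left(-2\right) = \frac{24}{13}$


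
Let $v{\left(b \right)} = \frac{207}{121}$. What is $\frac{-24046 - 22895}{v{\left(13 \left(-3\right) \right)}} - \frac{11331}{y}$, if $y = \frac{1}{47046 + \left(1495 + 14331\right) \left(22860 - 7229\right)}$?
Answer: $- \frac{193445149813715}{69} \approx -2.8036 \cdot 10^{12}$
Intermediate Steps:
$v{\left(b \right)} = \frac{207}{121}$ ($v{\left(b \right)} = 207 \cdot \frac{1}{121} = \frac{207}{121}$)
$y = \frac{1}{247423252}$ ($y = \frac{1}{47046 + 15826 \cdot 15631} = \frac{1}{47046 + 247376206} = \frac{1}{247423252} \approx 4.0417 \cdot 10^{-9}$)
$\frac{-24046 - 22895}{v{\left(13 \left(-3\right) \right)}} - \frac{11331}{y} = \frac{-24046 - 22895}{\frac{207}{121}} - 11331 \frac{1}{\frac{1}{247423252}} = \left(-46941\right) \frac{121}{207} - 2803552868412 = - \frac{1893287}{69} - 2803552868412 = - \frac{193445149813715}{69}$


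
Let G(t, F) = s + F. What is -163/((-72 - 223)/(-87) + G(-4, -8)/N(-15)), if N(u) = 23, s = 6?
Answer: -326163/6611 ≈ -49.336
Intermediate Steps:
G(t, F) = 6 + F
-163/((-72 - 223)/(-87) + G(-4, -8)/N(-15)) = -163/((-72 - 223)/(-87) + (6 - 8)/23) = -163/(-295*(-1/87) - 2*1/23) = -163/(295/87 - 2/23) = -163/6611/2001 = -163*2001/6611 = -326163/6611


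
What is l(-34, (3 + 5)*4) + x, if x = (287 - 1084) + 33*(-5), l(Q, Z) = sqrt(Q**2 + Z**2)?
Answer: -962 + 2*sqrt(545) ≈ -915.31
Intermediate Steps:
x = -962 (x = -797 - 165 = -962)
l(-34, (3 + 5)*4) + x = sqrt((-34)**2 + ((3 + 5)*4)**2) - 962 = sqrt(1156 + (8*4)**2) - 962 = sqrt(1156 + 32**2) - 962 = sqrt(1156 + 1024) - 962 = sqrt(2180) - 962 = 2*sqrt(545) - 962 = -962 + 2*sqrt(545)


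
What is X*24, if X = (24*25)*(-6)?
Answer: -86400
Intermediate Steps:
X = -3600 (X = 600*(-6) = -3600)
X*24 = -3600*24 = -86400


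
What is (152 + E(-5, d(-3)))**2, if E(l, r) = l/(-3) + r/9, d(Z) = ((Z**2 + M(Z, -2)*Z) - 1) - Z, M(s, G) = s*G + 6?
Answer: 1844164/81 ≈ 22767.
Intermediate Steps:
M(s, G) = 6 + G*s (M(s, G) = G*s + 6 = 6 + G*s)
d(Z) = -1 + Z**2 - Z + Z*(6 - 2*Z) (d(Z) = ((Z**2 + (6 - 2*Z)*Z) - 1) - Z = ((Z**2 + Z*(6 - 2*Z)) - 1) - Z = (-1 + Z**2 + Z*(6 - 2*Z)) - Z = -1 + Z**2 - Z + Z*(6 - 2*Z))
E(l, r) = -l/3 + r/9 (E(l, r) = l*(-1/3) + r*(1/9) = -l/3 + r/9)
(152 + E(-5, d(-3)))**2 = (152 + (-1/3*(-5) + (-1 - 1*(-3)**2 + 5*(-3))/9))**2 = (152 + (5/3 + (-1 - 1*9 - 15)/9))**2 = (152 + (5/3 + (-1 - 9 - 15)/9))**2 = (152 + (5/3 + (1/9)*(-25)))**2 = (152 + (5/3 - 25/9))**2 = (152 - 10/9)**2 = (1358/9)**2 = 1844164/81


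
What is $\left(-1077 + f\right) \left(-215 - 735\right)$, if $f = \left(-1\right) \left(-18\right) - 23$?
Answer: $1027900$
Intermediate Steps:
$f = -5$ ($f = 18 - 23 = -5$)
$\left(-1077 + f\right) \left(-215 - 735\right) = \left(-1077 - 5\right) \left(-215 - 735\right) = \left(-1082\right) \left(-950\right) = 1027900$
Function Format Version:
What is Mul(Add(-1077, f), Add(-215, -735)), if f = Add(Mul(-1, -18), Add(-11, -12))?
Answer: 1027900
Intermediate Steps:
f = -5 (f = Add(18, -23) = -5)
Mul(Add(-1077, f), Add(-215, -735)) = Mul(Add(-1077, -5), Add(-215, -735)) = Mul(-1082, -950) = 1027900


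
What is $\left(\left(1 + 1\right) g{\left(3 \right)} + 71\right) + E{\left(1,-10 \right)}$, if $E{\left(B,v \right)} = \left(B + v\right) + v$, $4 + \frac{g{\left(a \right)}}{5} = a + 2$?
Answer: $62$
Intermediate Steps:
$g{\left(a \right)} = -10 + 5 a$ ($g{\left(a \right)} = -20 + 5 \left(a + 2\right) = -20 + 5 \left(2 + a\right) = -20 + \left(10 + 5 a\right) = -10 + 5 a$)
$E{\left(B,v \right)} = B + 2 v$
$\left(\left(1 + 1\right) g{\left(3 \right)} + 71\right) + E{\left(1,-10 \right)} = \left(\left(1 + 1\right) \left(-10 + 5 \cdot 3\right) + 71\right) + \left(1 + 2 \left(-10\right)\right) = \left(2 \left(-10 + 15\right) + 71\right) + \left(1 - 20\right) = \left(2 \cdot 5 + 71\right) - 19 = \left(10 + 71\right) - 19 = 81 - 19 = 62$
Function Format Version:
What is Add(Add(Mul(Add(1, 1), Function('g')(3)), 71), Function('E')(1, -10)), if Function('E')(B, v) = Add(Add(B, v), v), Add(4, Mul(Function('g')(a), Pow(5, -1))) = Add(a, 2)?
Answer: 62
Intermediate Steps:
Function('g')(a) = Add(-10, Mul(5, a)) (Function('g')(a) = Add(-20, Mul(5, Add(a, 2))) = Add(-20, Mul(5, Add(2, a))) = Add(-20, Add(10, Mul(5, a))) = Add(-10, Mul(5, a)))
Function('E')(B, v) = Add(B, Mul(2, v))
Add(Add(Mul(Add(1, 1), Function('g')(3)), 71), Function('E')(1, -10)) = Add(Add(Mul(Add(1, 1), Add(-10, Mul(5, 3))), 71), Add(1, Mul(2, -10))) = Add(Add(Mul(2, Add(-10, 15)), 71), Add(1, -20)) = Add(Add(Mul(2, 5), 71), -19) = Add(Add(10, 71), -19) = Add(81, -19) = 62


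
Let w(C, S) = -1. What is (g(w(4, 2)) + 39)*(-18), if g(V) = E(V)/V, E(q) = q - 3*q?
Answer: -666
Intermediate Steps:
E(q) = -2*q
g(V) = -2 (g(V) = (-2*V)/V = -2)
(g(w(4, 2)) + 39)*(-18) = (-2 + 39)*(-18) = 37*(-18) = -666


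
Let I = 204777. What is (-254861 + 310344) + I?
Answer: 260260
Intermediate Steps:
(-254861 + 310344) + I = (-254861 + 310344) + 204777 = 55483 + 204777 = 260260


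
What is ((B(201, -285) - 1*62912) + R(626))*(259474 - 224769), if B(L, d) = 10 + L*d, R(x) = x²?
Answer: 9428966745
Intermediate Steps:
((B(201, -285) - 1*62912) + R(626))*(259474 - 224769) = (((10 + 201*(-285)) - 1*62912) + 626²)*(259474 - 224769) = (((10 - 57285) - 62912) + 391876)*34705 = ((-57275 - 62912) + 391876)*34705 = (-120187 + 391876)*34705 = 271689*34705 = 9428966745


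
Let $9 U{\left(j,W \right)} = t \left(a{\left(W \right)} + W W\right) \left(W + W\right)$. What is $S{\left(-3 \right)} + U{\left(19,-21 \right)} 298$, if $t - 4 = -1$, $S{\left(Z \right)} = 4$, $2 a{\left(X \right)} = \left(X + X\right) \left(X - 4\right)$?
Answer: $-4030148$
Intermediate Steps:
$a{\left(X \right)} = X \left(-4 + X\right)$ ($a{\left(X \right)} = \frac{\left(X + X\right) \left(X - 4\right)}{2} = \frac{2 X \left(-4 + X\right)}{2} = X \left(-4 + X\right)$)
$t = 3$ ($t = 4 - 1 = 3$)
$U{\left(j,W \right)} = \frac{2 W \left(W^{2} + W \left(-4 + W\right)\right)}{3}$ ($U{\left(j,W \right)} = \frac{3 \left(W \left(-4 + W\right) + W W\right) \left(W + W\right)}{9} = \frac{3 \left(W \left(-4 + W\right) + W^{2}\right) 2 W}{9} = \frac{3 \left(W^{2} + W \left(-4 + W\right)\right) 2 W}{9} = \frac{3 \cdot 2 W \left(W^{2} + W \left(-4 + W\right)\right)}{9} = \frac{6 W \left(W^{2} + W \left(-4 + W\right)\right)}{9} = \frac{2 W \left(W^{2} + W \left(-4 + W\right)\right)}{3}$)
$S{\left(-3 \right)} + U{\left(19,-21 \right)} 298 = 4 + \frac{4 \left(-21\right)^{2} \left(-2 - 21\right)}{3} \cdot 298 = 4 + \frac{4}{3} \cdot 441 \left(-23\right) 298 = 4 - 4030152 = -4030148$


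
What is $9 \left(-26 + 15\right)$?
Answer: $-99$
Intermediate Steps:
$9 \left(-26 + 15\right) = 9 \left(-11\right) = -99$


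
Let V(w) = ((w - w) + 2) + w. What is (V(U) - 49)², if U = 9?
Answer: 1444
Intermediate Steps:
V(w) = 2 + w (V(w) = (0 + 2) + w = 2 + w)
(V(U) - 49)² = ((2 + 9) - 49)² = (11 - 49)² = (-38)² = 1444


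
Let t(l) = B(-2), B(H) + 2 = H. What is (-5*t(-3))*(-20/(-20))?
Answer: 20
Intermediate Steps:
B(H) = -2 + H
t(l) = -4 (t(l) = -2 - 2 = -4)
(-5*t(-3))*(-20/(-20)) = (-5*(-4))*(-20/(-20)) = 20*(-20*(-1/20)) = 20*1 = 20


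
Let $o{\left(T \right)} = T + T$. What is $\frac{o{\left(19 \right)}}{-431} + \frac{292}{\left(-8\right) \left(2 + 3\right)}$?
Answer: $- \frac{31843}{4310} \approx -7.3882$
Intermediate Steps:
$o{\left(T \right)} = 2 T$
$\frac{o{\left(19 \right)}}{-431} + \frac{292}{\left(-8\right) \left(2 + 3\right)} = \frac{2 \cdot 19}{-431} + \frac{292}{\left(-8\right) \left(2 + 3\right)} = 38 \left(- \frac{1}{431}\right) + \frac{292}{\left(-8\right) 5} = - \frac{38}{431} + \frac{292}{-40} = - \frac{38}{431} + 292 \left(- \frac{1}{40}\right) = - \frac{38}{431} - \frac{73}{10} = - \frac{31843}{4310}$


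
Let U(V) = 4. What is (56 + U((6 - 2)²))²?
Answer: 3600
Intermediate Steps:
(56 + U((6 - 2)²))² = (56 + 4)² = 60² = 3600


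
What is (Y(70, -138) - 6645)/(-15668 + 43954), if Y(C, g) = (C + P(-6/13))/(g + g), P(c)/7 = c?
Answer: -2980391/12686271 ≈ -0.23493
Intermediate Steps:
P(c) = 7*c
Y(C, g) = (-42/13 + C)/(2*g) (Y(C, g) = (C + 7*(-6/13))/(g + g) = (C + 7*(-6*1/13))/((2*g)) = (C + 7*(-6/13))*(1/(2*g)) = (C - 42/13)*(1/(2*g)) = (-42/13 + C)*(1/(2*g)) = (-42/13 + C)/(2*g))
(Y(70, -138) - 6645)/(-15668 + 43954) = ((1/26)*(-42 + 13*70)/(-138) - 6645)/(-15668 + 43954) = ((1/26)*(-1/138)*(-42 + 910) - 6645)/28286 = ((1/26)*(-1/138)*868 - 6645)*(1/28286) = (-217/897 - 6645)*(1/28286) = -5960782/897*1/28286 = -2980391/12686271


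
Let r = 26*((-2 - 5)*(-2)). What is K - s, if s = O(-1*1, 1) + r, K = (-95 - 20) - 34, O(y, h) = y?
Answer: -512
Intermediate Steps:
r = 364 (r = 26*(-7*(-2)) = 26*14 = 364)
K = -149 (K = -115 - 34 = -149)
s = 363 (s = -1*1 + 364 = -1 + 364 = 363)
K - s = -149 - 1*363 = -149 - 363 = -512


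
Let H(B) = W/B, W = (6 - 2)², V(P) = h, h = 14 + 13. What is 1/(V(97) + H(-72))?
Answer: 9/241 ≈ 0.037344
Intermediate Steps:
h = 27
V(P) = 27
W = 16 (W = 4² = 16)
H(B) = 16/B
1/(V(97) + H(-72)) = 1/(27 + 16/(-72)) = 1/(27 + 16*(-1/72)) = 1/(27 - 2/9) = 1/(241/9) = 9/241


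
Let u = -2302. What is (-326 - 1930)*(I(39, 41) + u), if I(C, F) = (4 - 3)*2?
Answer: 5188800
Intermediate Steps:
I(C, F) = 2 (I(C, F) = 1*2 = 2)
(-326 - 1930)*(I(39, 41) + u) = (-326 - 1930)*(2 - 2302) = -2256*(-2300) = 5188800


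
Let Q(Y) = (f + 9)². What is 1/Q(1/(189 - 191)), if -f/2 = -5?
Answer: 1/361 ≈ 0.0027701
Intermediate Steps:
f = 10 (f = -2*(-5) = 10)
Q(Y) = 361 (Q(Y) = (10 + 9)² = 19² = 361)
1/Q(1/(189 - 191)) = 1/361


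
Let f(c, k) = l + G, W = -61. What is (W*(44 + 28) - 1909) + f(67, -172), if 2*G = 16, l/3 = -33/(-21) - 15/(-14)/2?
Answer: -176027/28 ≈ -6286.7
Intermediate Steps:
l = 177/28 (l = 3*(-33/(-21) - 15/(-14)/2) = 3*(-33*(-1/21) - 15*(-1/14)*(1/2)) = 3*(11/7 + (15/14)*(1/2)) = 3*(11/7 + 15/28) = 3*(59/28) = 177/28 ≈ 6.3214)
G = 8 (G = (1/2)*16 = 8)
f(c, k) = 401/28 (f(c, k) = 177/28 + 8 = 401/28)
(W*(44 + 28) - 1909) + f(67, -172) = (-61*(44 + 28) - 1909) + 401/28 = (-61*72 - 1909) + 401/28 = (-4392 - 1909) + 401/28 = -6301 + 401/28 = -176027/28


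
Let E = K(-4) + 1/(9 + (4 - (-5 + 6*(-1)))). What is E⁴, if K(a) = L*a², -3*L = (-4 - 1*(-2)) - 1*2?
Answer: 855036081/4096 ≈ 2.0875e+5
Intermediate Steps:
L = 4/3 (L = -((-4 - 1*(-2)) - 1*2)/3 = -((-4 + 2) - 2)/3 = -(-2 - 2)/3 = -⅓*(-4) = 4/3 ≈ 1.3333)
K(a) = 4*a²/3
E = 171/8 (E = (4/3)*(-4)² + 1/(9 + (4 - (-5 + 6*(-1)))) = (4/3)*16 + 1/(9 + (4 - (-5 - 6))) = 64/3 + 1/(9 + (4 - 1*(-11))) = 64/3 + 1/(9 + (4 + 11)) = 64/3 + 1/(9 + 15) = 64/3 + 1/24 = 171/8 ≈ 21.375)
E⁴ = (171/8)⁴ = 855036081/4096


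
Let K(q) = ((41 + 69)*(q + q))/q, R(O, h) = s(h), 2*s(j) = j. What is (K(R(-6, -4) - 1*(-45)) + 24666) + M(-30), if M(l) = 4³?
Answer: 24950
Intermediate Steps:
M(l) = 64
s(j) = j/2
R(O, h) = h/2
K(q) = 220 (K(q) = (110*(2*q))/q = (220*q)/q = 220)
(K(R(-6, -4) - 1*(-45)) + 24666) + M(-30) = (220 + 24666) + 64 = 24886 + 64 = 24950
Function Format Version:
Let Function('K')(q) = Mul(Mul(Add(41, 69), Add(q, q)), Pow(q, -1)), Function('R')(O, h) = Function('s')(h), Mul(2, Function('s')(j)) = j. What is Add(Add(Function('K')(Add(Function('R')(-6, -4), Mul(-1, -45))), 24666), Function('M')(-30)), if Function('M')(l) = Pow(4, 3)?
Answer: 24950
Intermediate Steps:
Function('M')(l) = 64
Function('s')(j) = Mul(Rational(1, 2), j)
Function('R')(O, h) = Mul(Rational(1, 2), h)
Function('K')(q) = 220 (Function('K')(q) = Mul(Mul(110, Mul(2, q)), Pow(q, -1)) = Mul(Mul(220, q), Pow(q, -1)) = 220)
Add(Add(Function('K')(Add(Function('R')(-6, -4), Mul(-1, -45))), 24666), Function('M')(-30)) = Add(Add(220, 24666), 64) = Add(24886, 64) = 24950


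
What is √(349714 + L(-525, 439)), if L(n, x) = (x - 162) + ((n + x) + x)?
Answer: 2*√87586 ≈ 591.90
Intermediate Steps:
L(n, x) = -162 + n + 3*x (L(n, x) = (-162 + x) + (n + 2*x) = -162 + n + 3*x)
√(349714 + L(-525, 439)) = √(349714 + (-162 - 525 + 3*439)) = √(349714 + (-162 - 525 + 1317)) = √(349714 + 630) = √350344 = 2*√87586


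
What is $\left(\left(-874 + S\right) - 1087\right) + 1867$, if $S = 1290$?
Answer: $1196$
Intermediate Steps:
$\left(\left(-874 + S\right) - 1087\right) + 1867 = \left(\left(-874 + 1290\right) - 1087\right) + 1867 = \left(416 - 1087\right) + 1867 = -671 + 1867 = 1196$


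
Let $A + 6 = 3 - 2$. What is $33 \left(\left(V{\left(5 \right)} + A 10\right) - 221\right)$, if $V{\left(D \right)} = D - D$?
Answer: $-8943$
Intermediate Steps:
$V{\left(D \right)} = 0$
$A = -5$ ($A = -6 + \left(3 - 2\right) = -6 + 1 = -5$)
$33 \left(\left(V{\left(5 \right)} + A 10\right) - 221\right) = 33 \left(\left(0 - 50\right) - 221\right) = 33 \left(-50 - 221\right) = 33 \left(-271\right) = -8943$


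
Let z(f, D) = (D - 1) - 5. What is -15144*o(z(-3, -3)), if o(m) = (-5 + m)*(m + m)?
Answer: -3816288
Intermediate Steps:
z(f, D) = -6 + D (z(f, D) = (-1 + D) - 5 = -6 + D)
o(m) = 2*m*(-5 + m) (o(m) = (-5 + m)*(2*m) = 2*m*(-5 + m))
-15144*o(z(-3, -3)) = -30288*(-6 - 3)*(-5 + (-6 - 3)) = -30288*(-9)*(-5 - 9) = -30288*(-9)*(-14) = -15144*252 = -3816288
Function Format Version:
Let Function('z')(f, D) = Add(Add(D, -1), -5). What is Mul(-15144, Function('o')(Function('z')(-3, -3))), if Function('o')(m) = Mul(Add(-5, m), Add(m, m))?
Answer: -3816288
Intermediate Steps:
Function('z')(f, D) = Add(-6, D) (Function('z')(f, D) = Add(Add(-1, D), -5) = Add(-6, D))
Function('o')(m) = Mul(2, m, Add(-5, m)) (Function('o')(m) = Mul(Add(-5, m), Mul(2, m)) = Mul(2, m, Add(-5, m)))
Mul(-15144, Function('o')(Function('z')(-3, -3))) = Mul(-15144, Mul(2, Add(-6, -3), Add(-5, Add(-6, -3)))) = Mul(-15144, Mul(2, -9, Add(-5, -9))) = Mul(-15144, Mul(2, -9, -14)) = Mul(-15144, 252) = -3816288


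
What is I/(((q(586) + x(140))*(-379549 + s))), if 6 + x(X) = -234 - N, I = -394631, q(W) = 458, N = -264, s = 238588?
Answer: 394631/67943202 ≈ 0.0058082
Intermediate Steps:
x(X) = 24 (x(X) = -6 + (-234 - 1*(-264)) = -6 + (-234 + 264) = -6 + 30 = 24)
I/(((q(586) + x(140))*(-379549 + s))) = -394631*1/((-379549 + 238588)*(458 + 24)) = -394631/(482*(-140961)) = -394631/(-67943202) = -394631*(-1/67943202) = 394631/67943202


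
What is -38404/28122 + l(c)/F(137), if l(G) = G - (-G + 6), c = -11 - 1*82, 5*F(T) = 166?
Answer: -8343046/1167063 ≈ -7.1488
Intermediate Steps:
F(T) = 166/5 (F(T) = (⅕)*166 = 166/5)
c = -93 (c = -11 - 82 = -93)
l(G) = -6 + 2*G (l(G) = G - (6 - G) = G + (-6 + G) = -6 + 2*G)
-38404/28122 + l(c)/F(137) = -38404/28122 + (-6 + 2*(-93))/(166/5) = -38404*1/28122 + (-6 - 186)*(5/166) = -19202/14061 - 192*5/166 = -19202/14061 - 480/83 = -8343046/1167063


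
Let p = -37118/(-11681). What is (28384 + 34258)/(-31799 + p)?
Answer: -731721202/371407001 ≈ -1.9701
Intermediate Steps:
p = 37118/11681 (p = -37118*(-1/11681) = 37118/11681 ≈ 3.1776)
(28384 + 34258)/(-31799 + p) = (28384 + 34258)/(-31799 + 37118/11681) = 62642/(-371407001/11681) = 62642*(-11681/371407001) = -731721202/371407001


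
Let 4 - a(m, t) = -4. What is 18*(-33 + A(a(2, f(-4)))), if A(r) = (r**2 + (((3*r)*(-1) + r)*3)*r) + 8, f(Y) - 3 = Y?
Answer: -6210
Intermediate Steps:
f(Y) = 3 + Y
a(m, t) = 8 (a(m, t) = 4 - 1*(-4) = 4 + 4 = 8)
A(r) = 8 - 5*r**2 (A(r) = (r**2 + ((-3*r + r)*3)*r) + 8 = (r**2 + (-2*r*3)*r) + 8 = (r**2 + (-6*r)*r) + 8 = (r**2 - 6*r**2) + 8 = -5*r**2 + 8 = 8 - 5*r**2)
18*(-33 + A(a(2, f(-4)))) = 18*(-33 + (8 - 5*8**2)) = 18*(-33 + (8 - 5*64)) = 18*(-33 + (8 - 320)) = 18*(-33 - 312) = 18*(-345) = -6210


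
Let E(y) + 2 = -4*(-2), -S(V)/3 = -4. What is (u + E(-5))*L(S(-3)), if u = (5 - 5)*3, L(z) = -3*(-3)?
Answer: 54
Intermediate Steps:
S(V) = 12 (S(V) = -3*(-4) = 12)
L(z) = 9
u = 0 (u = 0*3 = 0)
E(y) = 6 (E(y) = -2 - 4*(-2) = -2 + 8 = 6)
(u + E(-5))*L(S(-3)) = (0 + 6)*9 = 6*9 = 54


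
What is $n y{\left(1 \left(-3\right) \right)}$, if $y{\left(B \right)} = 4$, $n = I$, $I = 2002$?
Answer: $8008$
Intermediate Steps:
$n = 2002$
$n y{\left(1 \left(-3\right) \right)} = 2002 \cdot 4 = 8008$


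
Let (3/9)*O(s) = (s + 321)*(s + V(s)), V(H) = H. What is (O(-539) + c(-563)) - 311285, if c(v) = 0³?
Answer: 393727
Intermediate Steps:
c(v) = 0
O(s) = 6*s*(321 + s) (O(s) = 3*((s + 321)*(s + s)) = 3*((321 + s)*(2*s)) = 3*(2*s*(321 + s)) = 6*s*(321 + s))
(O(-539) + c(-563)) - 311285 = (6*(-539)*(321 - 539) + 0) - 311285 = (6*(-539)*(-218) + 0) - 311285 = (705012 + 0) - 311285 = 705012 - 311285 = 393727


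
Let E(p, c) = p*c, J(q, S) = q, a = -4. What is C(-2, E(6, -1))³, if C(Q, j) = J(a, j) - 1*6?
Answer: -1000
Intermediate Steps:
E(p, c) = c*p
C(Q, j) = -10 (C(Q, j) = -4 - 1*6 = -4 - 6 = -10)
C(-2, E(6, -1))³ = (-10)³ = -1000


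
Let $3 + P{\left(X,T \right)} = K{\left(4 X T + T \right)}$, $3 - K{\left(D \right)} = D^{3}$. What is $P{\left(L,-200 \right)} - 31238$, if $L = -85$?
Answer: $-311665752031238$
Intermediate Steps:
$K{\left(D \right)} = 3 - D^{3}$
$P{\left(X,T \right)} = - \left(T + 4 T X\right)^{3}$ ($P{\left(X,T \right)} = -3 - \left(-3 + \left(4 X T + T\right)^{3}\right) = -3 - \left(-3 + \left(4 T X + T\right)^{3}\right) = -3 - \left(-3 + \left(T + 4 T X\right)^{3}\right) = - \left(T + 4 T X\right)^{3}$)
$P{\left(L,-200 \right)} - 31238 = - \left(-200\right)^{3} \left(1 + 4 \left(-85\right)\right)^{3} - 31238 = \left(-1\right) \left(-8000000\right) \left(1 - 340\right)^{3} - 31238 = \left(-1\right) \left(-8000000\right) \left(-339\right)^{3} - 31238 = \left(-1\right) \left(-8000000\right) \left(-38958219\right) - 31238 = -311665752000000 - 31238 = -311665752031238$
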